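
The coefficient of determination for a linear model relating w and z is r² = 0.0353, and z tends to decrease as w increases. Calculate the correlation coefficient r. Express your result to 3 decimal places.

-0.188

|r| = √0.0353 = 0.188
The association is negative, so r = −0.188.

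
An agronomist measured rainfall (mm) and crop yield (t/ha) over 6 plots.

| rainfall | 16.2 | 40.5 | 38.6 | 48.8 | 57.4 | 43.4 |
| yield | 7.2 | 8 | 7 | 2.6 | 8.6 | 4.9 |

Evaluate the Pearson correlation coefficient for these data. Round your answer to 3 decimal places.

n = 6, Σx = 244.9, Σy = 38.3, Σx² = 10952.41, Σy² = 269.57, Σxy = 1544.02
nΣxy − ΣxΣy = 9264.12 − 9379.67 = -115.55
nΣx² − (Σx)² = 65714.46 − 59976.01 = 5738.45; nΣy² − (Σy)² = 1617.42 − 1466.89 = 150.53
r = -115.55 / √(5738.45 × 150.53) = -115.55 / 929.4132 ≈ -0.124

-0.124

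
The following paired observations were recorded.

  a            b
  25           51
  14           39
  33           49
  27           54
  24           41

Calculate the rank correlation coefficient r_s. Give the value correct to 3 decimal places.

Rank a: 3, 1, 5, 4, 2
Rank b: 4, 1, 3, 5, 2
d = rank(a) − rank(b): -1, 0, 2, -1, 0; Σd² = 6
ρ = 1 − 6Σd² / [n(n²−1)] = 1 − 6×6 / (5×24) = 1 − 36/120 ≈ 0.700

0.700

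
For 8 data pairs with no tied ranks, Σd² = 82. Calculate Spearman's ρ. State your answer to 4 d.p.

ρ = 1 − 6Σd² / [n(n²−1)] = 1 − 6×82 / (8×63)
  = 1 − 492/504 = 1 − 0.97619 ≈ 0.0238

0.0238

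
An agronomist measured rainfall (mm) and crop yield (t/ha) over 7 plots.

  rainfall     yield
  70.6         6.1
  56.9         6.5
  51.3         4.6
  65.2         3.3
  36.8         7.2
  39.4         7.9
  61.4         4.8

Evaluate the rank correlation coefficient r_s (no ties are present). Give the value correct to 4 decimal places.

-0.6071

Rank rainfall: 7, 4, 3, 6, 1, 2, 5
Rank yield: 4, 5, 2, 1, 6, 7, 3
d = rank(rainfall) − rank(yield): 3, -1, 1, 5, -5, -5, 2; Σd² = 90
ρ = 1 − 6Σd² / [n(n²−1)] = 1 − 6×90 / (7×48) = 1 − 540/336 ≈ -0.6071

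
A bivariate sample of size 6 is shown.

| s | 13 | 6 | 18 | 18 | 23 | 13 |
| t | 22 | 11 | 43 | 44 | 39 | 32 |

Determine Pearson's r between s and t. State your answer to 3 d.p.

n = 6, Σs = 91, Σt = 191, Σs² = 1551, Σt² = 6935, Σst = 3231
nΣst − ΣsΣt = 19386 − 17381 = 2005
nΣs² − (Σs)² = 9306 − 8281 = 1025; nΣt² − (Σt)² = 41610 − 36481 = 5129
r = 2005 / √(1025 × 5129) = 2005 / 2292.8639 ≈ 0.874

0.874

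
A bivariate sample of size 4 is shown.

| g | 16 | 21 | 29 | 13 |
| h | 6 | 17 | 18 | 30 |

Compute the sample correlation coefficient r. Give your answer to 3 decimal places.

n = 4, Σg = 79, Σh = 71, Σg² = 1707, Σh² = 1549, Σgh = 1365
nΣgh − ΣgΣh = 5460 − 5609 = -149
nΣg² − (Σg)² = 6828 − 6241 = 587; nΣh² − (Σh)² = 6196 − 5041 = 1155
r = -149 / √(587 × 1155) = -149 / 823.3984 ≈ -0.181

-0.181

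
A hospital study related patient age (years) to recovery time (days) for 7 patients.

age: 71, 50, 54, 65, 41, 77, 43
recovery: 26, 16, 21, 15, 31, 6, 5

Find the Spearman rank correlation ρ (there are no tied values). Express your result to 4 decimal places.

-0.2143

Rank age: 6, 3, 4, 5, 1, 7, 2
Rank recovery: 6, 4, 5, 3, 7, 2, 1
d = rank(age) − rank(recovery): 0, -1, -1, 2, -6, 5, 1; Σd² = 68
ρ = 1 − 6Σd² / [n(n²−1)] = 1 − 6×68 / (7×48) = 1 − 408/336 ≈ -0.2143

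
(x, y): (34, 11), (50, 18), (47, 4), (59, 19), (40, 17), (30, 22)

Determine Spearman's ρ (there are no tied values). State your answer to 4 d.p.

-0.0286

Rank x: 2, 5, 4, 6, 3, 1
Rank y: 2, 4, 1, 5, 3, 6
d = rank(x) − rank(y): 0, 1, 3, 1, 0, -5; Σd² = 36
ρ = 1 − 6Σd² / [n(n²−1)] = 1 − 6×36 / (6×35) = 1 − 216/210 ≈ -0.0286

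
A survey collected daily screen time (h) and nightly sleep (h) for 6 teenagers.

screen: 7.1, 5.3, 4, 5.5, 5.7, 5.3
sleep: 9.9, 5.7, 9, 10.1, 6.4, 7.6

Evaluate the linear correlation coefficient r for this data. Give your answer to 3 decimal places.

0.194

n = 6, Σx = 32.9, Σy = 48.7, Σx² = 185.33, Σy² = 412.23, Σxy = 268.81
nΣxy − ΣxΣy = 1612.86 − 1602.23 = 10.63
nΣx² − (Σx)² = 1111.98 − 1082.41 = 29.57; nΣy² − (Σy)² = 2473.38 − 2371.69 = 101.69
r = 10.63 / √(29.57 × 101.69) = 10.63 / 54.8359 ≈ 0.194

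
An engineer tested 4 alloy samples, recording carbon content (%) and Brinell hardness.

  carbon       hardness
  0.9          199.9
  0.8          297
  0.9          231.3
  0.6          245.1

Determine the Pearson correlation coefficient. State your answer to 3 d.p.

n = 4, Σx = 3.2, Σy = 973.3, Σx² = 2.62, Σy² = 241742.71, Σxy = 772.74
nΣxy − ΣxΣy = 3090.96 − 3114.56 = -23.6
nΣx² − (Σx)² = 10.48 − 10.24 = 0.24; nΣy² − (Σy)² = 966970.84 − 947312.89 = 19657.95
r = -23.6 / √(0.24 × 19657.95) = -23.6 / 68.6870 ≈ -0.344

-0.344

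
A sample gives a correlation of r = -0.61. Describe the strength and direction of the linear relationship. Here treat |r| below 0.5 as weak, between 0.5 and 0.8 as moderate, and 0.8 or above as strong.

r = -0.61 < 0 so the relationship is negative.
|r| = 0.61, which falls in the moderate range.

moderate negative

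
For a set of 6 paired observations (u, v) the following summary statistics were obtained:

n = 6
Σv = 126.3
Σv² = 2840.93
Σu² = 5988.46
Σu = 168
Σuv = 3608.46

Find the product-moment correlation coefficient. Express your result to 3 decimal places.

0.149

r = (nΣuv − ΣuΣv) / √[(nΣu² − (Σu)²)(nΣv² − (Σv)²)]
Numerator: 6×3608.46 − 168×126.3 = 432.36
Denominator: √[(35930.76 − 28224)(17045.58 − 15951.69)] = √[7706.76 × 1093.89] = 2903.5061
r = 432.36 / 2903.5061 ≈ 0.149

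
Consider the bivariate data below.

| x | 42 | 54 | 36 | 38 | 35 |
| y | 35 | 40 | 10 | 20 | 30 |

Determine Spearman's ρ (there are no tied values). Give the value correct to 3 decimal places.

Rank x: 4, 5, 2, 3, 1
Rank y: 4, 5, 1, 2, 3
d = rank(x) − rank(y): 0, 0, 1, 1, -2; Σd² = 6
ρ = 1 − 6Σd² / [n(n²−1)] = 1 − 6×6 / (5×24) = 1 − 36/120 ≈ 0.700

0.700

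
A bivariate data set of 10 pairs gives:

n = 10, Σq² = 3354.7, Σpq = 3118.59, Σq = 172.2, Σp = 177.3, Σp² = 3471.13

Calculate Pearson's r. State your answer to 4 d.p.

0.1833

r = (nΣpq − ΣpΣq) / √[(nΣp² − (Σp)²)(nΣq² − (Σq)²)]
Numerator: 10×3118.59 − 177.3×172.2 = 654.84
Denominator: √[(34711.3 − 31435.29)(33547 − 29652.84)] = √[3276.01 × 3894.16] = 3571.7373
r = 654.84 / 3571.7373 ≈ 0.1833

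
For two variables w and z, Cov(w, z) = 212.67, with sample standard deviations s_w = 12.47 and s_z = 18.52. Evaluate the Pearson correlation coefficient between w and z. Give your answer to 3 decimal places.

r = Cov(w,z) / (s_w · s_z) = 212.67 / (12.47 × 18.52)
  = 212.67 / 230.9444 ≈ 0.921

0.921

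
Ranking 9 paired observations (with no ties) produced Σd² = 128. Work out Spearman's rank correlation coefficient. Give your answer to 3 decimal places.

-0.067

ρ = 1 − 6Σd² / [n(n²−1)] = 1 − 6×128 / (9×80)
  = 1 − 768/720 = 1 − 1.0667 ≈ -0.067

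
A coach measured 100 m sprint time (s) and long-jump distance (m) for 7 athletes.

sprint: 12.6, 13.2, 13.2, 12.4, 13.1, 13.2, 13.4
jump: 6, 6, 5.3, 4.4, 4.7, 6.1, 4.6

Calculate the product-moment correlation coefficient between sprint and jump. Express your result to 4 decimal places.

0.1351

n = 7, Σx = 91.1, Σy = 37.1, Σx² = 1186.41, Σy² = 199.91, Σxy = 483.05
nΣxy − ΣxΣy = 3381.35 − 3379.81 = 1.54
nΣx² − (Σx)² = 8304.87 − 8299.21 = 5.66; nΣy² − (Σy)² = 1399.37 − 1376.41 = 22.96
r = 1.54 / √(5.66 × 22.96) = 1.54 / 11.3997 ≈ 0.1351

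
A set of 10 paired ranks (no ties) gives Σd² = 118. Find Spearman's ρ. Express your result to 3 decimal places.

0.285

ρ = 1 − 6Σd² / [n(n²−1)] = 1 − 6×118 / (10×99)
  = 1 − 708/990 = 1 − 0.7152 ≈ 0.285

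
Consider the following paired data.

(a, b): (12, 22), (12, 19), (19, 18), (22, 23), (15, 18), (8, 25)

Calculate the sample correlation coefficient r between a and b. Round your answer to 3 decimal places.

-0.311

n = 6, Σa = 88, Σb = 125, Σa² = 1422, Σb² = 2647, Σab = 1810
nΣab − ΣaΣb = 10860 − 11000 = -140
nΣa² − (Σa)² = 8532 − 7744 = 788; nΣb² − (Σb)² = 15882 − 15625 = 257
r = -140 / √(788 × 257) = -140 / 450.0178 ≈ -0.311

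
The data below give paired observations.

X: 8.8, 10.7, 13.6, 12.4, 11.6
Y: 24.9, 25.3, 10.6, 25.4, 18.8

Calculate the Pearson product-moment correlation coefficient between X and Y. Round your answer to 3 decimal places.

-0.687

n = 5, ΣX = 57.1, ΣY = 105, ΣX² = 665.21, ΣY² = 2371.06, ΣXY = 1167.03
nΣXY − ΣXΣY = 5835.15 − 5995.5 = -160.35
nΣX² − (ΣX)² = 3326.05 − 3260.41 = 65.64; nΣY² − (ΣY)² = 11855.3 − 11025 = 830.3
r = -160.35 / √(65.64 × 830.3) = -160.35 / 233.4543 ≈ -0.687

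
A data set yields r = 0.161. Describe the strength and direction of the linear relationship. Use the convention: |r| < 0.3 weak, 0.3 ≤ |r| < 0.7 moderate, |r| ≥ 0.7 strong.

weak positive

r = 0.161 > 0 so the relationship is positive.
|r| = 0.161, which falls in the weak range.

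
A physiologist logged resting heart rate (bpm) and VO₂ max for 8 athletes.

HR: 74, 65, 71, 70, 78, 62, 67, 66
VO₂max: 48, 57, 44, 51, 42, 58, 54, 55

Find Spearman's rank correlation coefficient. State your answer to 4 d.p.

-0.9762

Rank HR: 7, 2, 6, 5, 8, 1, 4, 3
Rank VO₂max: 3, 7, 2, 4, 1, 8, 5, 6
d = rank(HR) − rank(VO₂max): 4, -5, 4, 1, 7, -7, -1, -3; Σd² = 166
ρ = 1 − 6Σd² / [n(n²−1)] = 1 − 6×166 / (8×63) = 1 − 996/504 ≈ -0.9762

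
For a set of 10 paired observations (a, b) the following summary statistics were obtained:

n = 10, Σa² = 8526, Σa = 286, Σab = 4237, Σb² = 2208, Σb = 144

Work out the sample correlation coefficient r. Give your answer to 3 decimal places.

r = (nΣab − ΣaΣb) / √[(nΣa² − (Σa)²)(nΣb² − (Σb)²)]
Numerator: 10×4237 − 286×144 = 1186
Denominator: √[(85260 − 81796)(22080 − 20736)] = √[3464 × 1344] = 2157.6877
r = 1186 / 2157.6877 ≈ 0.550

0.550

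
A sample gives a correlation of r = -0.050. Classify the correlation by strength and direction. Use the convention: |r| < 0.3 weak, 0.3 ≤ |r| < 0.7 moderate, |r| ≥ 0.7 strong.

weak negative

r = -0.050 < 0 so the relationship is negative.
|r| = 0.050, which falls in the weak range.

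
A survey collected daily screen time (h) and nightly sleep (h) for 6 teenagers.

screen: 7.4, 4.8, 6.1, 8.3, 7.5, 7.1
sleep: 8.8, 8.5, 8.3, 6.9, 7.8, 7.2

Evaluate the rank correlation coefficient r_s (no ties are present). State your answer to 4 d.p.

-0.5429

Rank screen: 4, 1, 2, 6, 5, 3
Rank sleep: 6, 5, 4, 1, 3, 2
d = rank(screen) − rank(sleep): -2, -4, -2, 5, 2, 1; Σd² = 54
ρ = 1 − 6Σd² / [n(n²−1)] = 1 − 6×54 / (6×35) = 1 − 324/210 ≈ -0.5429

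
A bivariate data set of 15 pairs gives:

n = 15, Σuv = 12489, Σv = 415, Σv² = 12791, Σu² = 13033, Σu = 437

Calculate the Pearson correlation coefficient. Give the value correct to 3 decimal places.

r = (nΣuv − ΣuΣv) / √[(nΣu² − (Σu)²)(nΣv² − (Σv)²)]
Numerator: 15×12489 − 437×415 = 5980
Denominator: √[(195495 − 190969)(191865 − 172225)] = √[4526 × 19640] = 9428.1833
r = 5980 / 9428.1833 ≈ 0.634

0.634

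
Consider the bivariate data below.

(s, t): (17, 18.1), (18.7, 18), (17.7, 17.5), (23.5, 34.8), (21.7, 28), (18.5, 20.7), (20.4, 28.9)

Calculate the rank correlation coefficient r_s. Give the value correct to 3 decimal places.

0.786

Rank s: 1, 4, 2, 7, 6, 3, 5
Rank t: 3, 2, 1, 7, 5, 4, 6
d = rank(s) − rank(t): -2, 2, 1, 0, 1, -1, -1; Σd² = 12
ρ = 1 − 6Σd² / [n(n²−1)] = 1 − 6×12 / (7×48) = 1 − 72/336 ≈ 0.786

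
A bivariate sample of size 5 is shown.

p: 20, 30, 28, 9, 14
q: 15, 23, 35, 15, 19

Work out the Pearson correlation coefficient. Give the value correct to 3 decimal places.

0.705

n = 5, Σp = 101, Σq = 107, Σp² = 2361, Σq² = 2565, Σpq = 2371
nΣpq − ΣpΣq = 11855 − 10807 = 1048
nΣp² − (Σp)² = 11805 − 10201 = 1604; nΣq² − (Σq)² = 12825 − 11449 = 1376
r = 1048 / √(1604 × 1376) = 1048 / 1485.6325 ≈ 0.705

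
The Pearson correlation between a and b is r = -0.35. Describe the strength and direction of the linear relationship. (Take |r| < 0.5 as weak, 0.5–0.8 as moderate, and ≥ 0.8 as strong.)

r = -0.35 < 0 so the relationship is negative.
|r| = 0.35, which falls in the weak range.

weak negative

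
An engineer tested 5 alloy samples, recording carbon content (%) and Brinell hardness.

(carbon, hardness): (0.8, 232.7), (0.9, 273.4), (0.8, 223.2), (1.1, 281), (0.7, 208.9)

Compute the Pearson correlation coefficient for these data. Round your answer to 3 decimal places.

0.914

n = 5, Σx = 4.3, Σy = 1219.2, Σx² = 3.79, Σy² = 301315.3, Σxy = 1066.11
nΣxy − ΣxΣy = 5330.55 − 5242.56 = 87.99
nΣx² − (Σx)² = 18.95 − 18.49 = 0.46; nΣy² − (Σy)² = 1506576.5 − 1486448.64 = 20127.86
r = 87.99 / √(0.46 × 20127.86) = 87.99 / 96.2227 ≈ 0.914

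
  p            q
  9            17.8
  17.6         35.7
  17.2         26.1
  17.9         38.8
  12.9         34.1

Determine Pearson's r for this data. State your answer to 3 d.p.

0.730

n = 5, Σp = 74.6, Σq = 152.5, Σp² = 1173.42, Σq² = 4940.79, Σpq = 2371.85
nΣpq − ΣpΣq = 11859.25 − 11376.5 = 482.75
nΣp² − (Σp)² = 5867.1 − 5565.16 = 301.94; nΣq² − (Σq)² = 24703.95 − 23256.25 = 1447.7
r = 482.75 / √(301.94 × 1447.7) = 482.75 / 661.1494 ≈ 0.730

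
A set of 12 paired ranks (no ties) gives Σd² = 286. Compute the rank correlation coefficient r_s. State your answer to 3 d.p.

ρ = 1 − 6Σd² / [n(n²−1)] = 1 − 6×286 / (12×143)
  = 1 − 1716/1716 = 1 − 1.0000 ≈ 0.000

0.000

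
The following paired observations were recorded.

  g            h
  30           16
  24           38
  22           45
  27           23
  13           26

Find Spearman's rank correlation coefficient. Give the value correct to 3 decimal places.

Rank g: 5, 3, 2, 4, 1
Rank h: 1, 4, 5, 2, 3
d = rank(g) − rank(h): 4, -1, -3, 2, -2; Σd² = 34
ρ = 1 − 6Σd² / [n(n²−1)] = 1 − 6×34 / (5×24) = 1 − 204/120 ≈ -0.700

-0.700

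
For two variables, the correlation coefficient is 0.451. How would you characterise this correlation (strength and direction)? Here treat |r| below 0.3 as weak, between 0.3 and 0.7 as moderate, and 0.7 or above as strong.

moderate positive

r = 0.451 > 0 so the relationship is positive.
|r| = 0.451, which falls in the moderate range.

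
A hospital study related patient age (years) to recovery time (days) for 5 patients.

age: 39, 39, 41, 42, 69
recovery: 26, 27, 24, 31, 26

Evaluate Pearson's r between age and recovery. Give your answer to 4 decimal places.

n = 5, Σx = 230, Σy = 134, Σx² = 11248, Σy² = 3618, Σxy = 6147
nΣxy − ΣxΣy = 30735 − 30820 = -85
nΣx² − (Σx)² = 56240 − 52900 = 3340; nΣy² − (Σy)² = 18090 − 17956 = 134
r = -85 / √(3340 × 134) = -85 / 668.9993 ≈ -0.1271

-0.1271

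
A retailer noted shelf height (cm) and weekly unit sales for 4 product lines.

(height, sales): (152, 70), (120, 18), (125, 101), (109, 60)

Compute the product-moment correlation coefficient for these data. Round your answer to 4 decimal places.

0.2484

n = 4, Σx = 506, Σy = 249, Σx² = 65010, Σy² = 19025, Σxy = 31965
nΣxy − ΣxΣy = 127860 − 125994 = 1866
nΣx² − (Σx)² = 260040 − 256036 = 4004; nΣy² − (Σy)² = 76100 − 62001 = 14099
r = 1866 / √(4004 × 14099) = 1866 / 7513.4810 ≈ 0.2484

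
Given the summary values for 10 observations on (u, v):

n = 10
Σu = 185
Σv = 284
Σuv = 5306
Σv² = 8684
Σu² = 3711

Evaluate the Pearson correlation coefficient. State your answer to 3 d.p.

0.123

r = (nΣuv − ΣuΣv) / √[(nΣu² − (Σu)²)(nΣv² − (Σv)²)]
Numerator: 10×5306 − 185×284 = 520
Denominator: √[(37110 − 34225)(86840 − 80656)] = √[2885 × 6184] = 4223.8419
r = 520 / 4223.8419 ≈ 0.123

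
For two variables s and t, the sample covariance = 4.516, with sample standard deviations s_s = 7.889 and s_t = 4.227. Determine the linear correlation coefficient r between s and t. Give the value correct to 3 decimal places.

r = Cov(s,t) / (s_s · s_t) = 4.516 / (7.889 × 4.227)
  = 4.516 / 33.3468 ≈ 0.135

0.135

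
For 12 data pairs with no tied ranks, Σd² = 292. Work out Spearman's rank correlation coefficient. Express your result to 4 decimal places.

-0.0210

ρ = 1 − 6Σd² / [n(n²−1)] = 1 − 6×292 / (12×143)
  = 1 − 1752/1716 = 1 − 1.02098 ≈ -0.0210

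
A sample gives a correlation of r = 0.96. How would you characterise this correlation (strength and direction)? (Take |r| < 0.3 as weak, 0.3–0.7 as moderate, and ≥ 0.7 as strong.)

strong positive

r = 0.96 > 0 so the relationship is positive.
|r| = 0.96, which falls in the strong range.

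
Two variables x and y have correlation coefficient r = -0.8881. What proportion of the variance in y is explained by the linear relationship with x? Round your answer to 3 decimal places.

r² = (-0.8881)² = 0.789

0.789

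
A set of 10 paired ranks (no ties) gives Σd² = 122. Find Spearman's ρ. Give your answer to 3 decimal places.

0.261

ρ = 1 − 6Σd² / [n(n²−1)] = 1 − 6×122 / (10×99)
  = 1 − 732/990 = 1 − 0.7394 ≈ 0.261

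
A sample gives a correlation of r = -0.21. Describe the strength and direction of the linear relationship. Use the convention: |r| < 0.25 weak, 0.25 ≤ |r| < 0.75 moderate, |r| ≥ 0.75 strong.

weak negative

r = -0.21 < 0 so the relationship is negative.
|r| = 0.21, which falls in the weak range.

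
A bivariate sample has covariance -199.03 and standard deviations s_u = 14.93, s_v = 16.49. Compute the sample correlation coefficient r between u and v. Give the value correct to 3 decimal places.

-0.808

r = Cov(u,v) / (s_u · s_v) = -199.03 / (14.93 × 16.49)
  = -199.03 / 246.1957 ≈ -0.808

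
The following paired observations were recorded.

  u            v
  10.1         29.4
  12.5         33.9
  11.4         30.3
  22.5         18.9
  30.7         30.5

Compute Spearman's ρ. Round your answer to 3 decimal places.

0.200

Rank u: 1, 3, 2, 4, 5
Rank v: 2, 5, 3, 1, 4
d = rank(u) − rank(v): -1, -2, -1, 3, 1; Σd² = 16
ρ = 1 − 6Σd² / [n(n²−1)] = 1 − 6×16 / (5×24) = 1 − 96/120 ≈ 0.200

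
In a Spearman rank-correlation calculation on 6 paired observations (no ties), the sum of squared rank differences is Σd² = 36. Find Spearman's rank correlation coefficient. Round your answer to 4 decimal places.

-0.0286

ρ = 1 − 6Σd² / [n(n²−1)] = 1 − 6×36 / (6×35)
  = 1 − 216/210 = 1 − 1.02857 ≈ -0.0286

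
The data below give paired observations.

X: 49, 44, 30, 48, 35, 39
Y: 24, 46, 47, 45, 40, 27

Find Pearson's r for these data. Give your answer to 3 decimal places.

-0.335

n = 6, ΣX = 245, ΣY = 229, ΣX² = 10287, ΣY² = 9255, ΣXY = 9223
nΣXY − ΣXΣY = 55338 − 56105 = -767
nΣX² − (ΣX)² = 61722 − 60025 = 1697; nΣY² − (ΣY)² = 55530 − 52441 = 3089
r = -767 / √(1697 × 3089) = -767 / 2289.5486 ≈ -0.335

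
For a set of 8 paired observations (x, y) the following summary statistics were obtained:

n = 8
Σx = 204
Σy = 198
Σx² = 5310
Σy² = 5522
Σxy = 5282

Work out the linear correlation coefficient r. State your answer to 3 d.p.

0.899

r = (nΣxy − ΣxΣy) / √[(nΣx² − (Σx)²)(nΣy² − (Σy)²)]
Numerator: 8×5282 − 204×198 = 1864
Denominator: √[(42480 − 41616)(44176 − 39204)] = √[864 × 4972] = 2072.6331
r = 1864 / 2072.6331 ≈ 0.899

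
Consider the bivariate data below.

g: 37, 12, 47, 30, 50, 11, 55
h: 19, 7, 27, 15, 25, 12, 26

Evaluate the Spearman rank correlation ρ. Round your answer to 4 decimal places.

Rank g: 4, 2, 5, 3, 6, 1, 7
Rank h: 4, 1, 7, 3, 5, 2, 6
d = rank(g) − rank(h): 0, 1, -2, 0, 1, -1, 1; Σd² = 8
ρ = 1 − 6Σd² / [n(n²−1)] = 1 − 6×8 / (7×48) = 1 − 48/336 ≈ 0.8571

0.8571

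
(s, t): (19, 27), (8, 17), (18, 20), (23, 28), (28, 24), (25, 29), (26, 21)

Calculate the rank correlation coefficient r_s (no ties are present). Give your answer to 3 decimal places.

Rank s: 3, 1, 2, 4, 7, 5, 6
Rank t: 5, 1, 2, 6, 4, 7, 3
d = rank(s) − rank(t): -2, 0, 0, -2, 3, -2, 3; Σd² = 30
ρ = 1 − 6Σd² / [n(n²−1)] = 1 − 6×30 / (7×48) = 1 − 180/336 ≈ 0.464

0.464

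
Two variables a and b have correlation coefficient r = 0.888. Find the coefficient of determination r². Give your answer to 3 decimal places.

r² = (0.888)² = 0.789

0.789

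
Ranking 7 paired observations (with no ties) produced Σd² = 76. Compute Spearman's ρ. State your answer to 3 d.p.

-0.357

ρ = 1 − 6Σd² / [n(n²−1)] = 1 − 6×76 / (7×48)
  = 1 − 456/336 = 1 − 1.3571 ≈ -0.357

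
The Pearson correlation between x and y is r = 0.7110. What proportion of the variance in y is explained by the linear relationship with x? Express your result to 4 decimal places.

r² = (0.7110)² = 0.5055

0.5055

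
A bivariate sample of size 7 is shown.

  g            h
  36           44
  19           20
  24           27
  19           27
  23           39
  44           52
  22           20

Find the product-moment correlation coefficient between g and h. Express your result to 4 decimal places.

0.8876

n = 7, Σg = 187, Σh = 229, Σg² = 5543, Σh² = 8419, Σgh = 6750
nΣgh − ΣgΣh = 47250 − 42823 = 4427
nΣg² − (Σg)² = 38801 − 34969 = 3832; nΣh² − (Σh)² = 58933 − 52441 = 6492
r = 4427 / √(3832 × 6492) = 4427 / 4987.7193 ≈ 0.8876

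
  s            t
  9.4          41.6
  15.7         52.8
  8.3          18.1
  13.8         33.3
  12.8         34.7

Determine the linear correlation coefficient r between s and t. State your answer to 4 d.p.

n = 5, Σs = 60, Σt = 180.5, Σs² = 758.02, Σt² = 7158.99, Σst = 2273.93
nΣst − ΣsΣt = 11369.65 − 10830 = 539.65
nΣs² − (Σs)² = 3790.1 − 3600 = 190.1; nΣt² − (Σt)² = 35794.95 − 32580.25 = 3214.7
r = 539.65 / √(190.1 × 3214.7) = 539.65 / 781.7381 ≈ 0.6903

0.6903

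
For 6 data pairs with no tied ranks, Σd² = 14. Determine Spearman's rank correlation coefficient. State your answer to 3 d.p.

ρ = 1 − 6Σd² / [n(n²−1)] = 1 − 6×14 / (6×35)
  = 1 − 84/210 = 1 − 0.4000 ≈ 0.600

0.600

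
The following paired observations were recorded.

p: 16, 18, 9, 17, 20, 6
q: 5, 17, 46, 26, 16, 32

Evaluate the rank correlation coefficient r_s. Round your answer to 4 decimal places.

Rank p: 3, 5, 2, 4, 6, 1
Rank q: 1, 3, 6, 4, 2, 5
d = rank(p) − rank(q): 2, 2, -4, 0, 4, -4; Σd² = 56
ρ = 1 − 6Σd² / [n(n²−1)] = 1 − 6×56 / (6×35) = 1 − 336/210 ≈ -0.6000

-0.6000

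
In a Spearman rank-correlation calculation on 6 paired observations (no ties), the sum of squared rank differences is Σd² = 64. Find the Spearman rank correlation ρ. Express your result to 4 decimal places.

ρ = 1 − 6Σd² / [n(n²−1)] = 1 − 6×64 / (6×35)
  = 1 − 384/210 = 1 − 1.82857 ≈ -0.8286

-0.8286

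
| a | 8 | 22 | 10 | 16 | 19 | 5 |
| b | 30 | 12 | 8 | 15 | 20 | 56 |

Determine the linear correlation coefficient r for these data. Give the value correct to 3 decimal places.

n = 6, Σa = 80, Σb = 141, Σa² = 1290, Σb² = 4869, Σab = 1484
nΣab − ΣaΣb = 8904 − 11280 = -2376
nΣa² − (Σa)² = 7740 − 6400 = 1340; nΣb² − (Σb)² = 29214 − 19881 = 9333
r = -2376 / √(1340 × 9333) = -2376 / 3536.4134 ≈ -0.672

-0.672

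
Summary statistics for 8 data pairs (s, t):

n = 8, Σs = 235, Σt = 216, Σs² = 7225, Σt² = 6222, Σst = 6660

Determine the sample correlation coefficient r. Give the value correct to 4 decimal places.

0.8891

r = (nΣst − ΣsΣt) / √[(nΣs² − (Σs)²)(nΣt² − (Σt)²)]
Numerator: 8×6660 − 235×216 = 2520
Denominator: √[(57800 − 55225)(49776 − 46656)] = √[2575 × 3120] = 2834.4312
r = 2520 / 2834.4312 ≈ 0.8891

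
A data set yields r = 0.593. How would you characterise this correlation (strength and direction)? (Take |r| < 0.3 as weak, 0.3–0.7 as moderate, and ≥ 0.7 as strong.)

r = 0.593 > 0 so the relationship is positive.
|r| = 0.593, which falls in the moderate range.

moderate positive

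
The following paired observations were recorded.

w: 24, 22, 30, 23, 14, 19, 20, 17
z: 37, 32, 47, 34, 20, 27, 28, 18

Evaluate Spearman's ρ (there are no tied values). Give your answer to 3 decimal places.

0.976

Rank w: 7, 5, 8, 6, 1, 3, 4, 2
Rank z: 7, 5, 8, 6, 2, 3, 4, 1
d = rank(w) − rank(z): 0, 0, 0, 0, -1, 0, 0, 1; Σd² = 2
ρ = 1 − 6Σd² / [n(n²−1)] = 1 − 6×2 / (8×63) = 1 − 12/504 ≈ 0.976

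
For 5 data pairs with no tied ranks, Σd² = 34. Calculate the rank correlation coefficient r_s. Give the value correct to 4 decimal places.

-0.7000

ρ = 1 − 6Σd² / [n(n²−1)] = 1 − 6×34 / (5×24)
  = 1 − 204/120 = 1 − 1.70000 ≈ -0.7000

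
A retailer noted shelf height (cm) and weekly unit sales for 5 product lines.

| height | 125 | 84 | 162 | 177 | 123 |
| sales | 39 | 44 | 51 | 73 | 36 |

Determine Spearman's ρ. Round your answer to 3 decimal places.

Rank height: 3, 1, 4, 5, 2
Rank sales: 2, 3, 4, 5, 1
d = rank(height) − rank(sales): 1, -2, 0, 0, 1; Σd² = 6
ρ = 1 − 6Σd² / [n(n²−1)] = 1 − 6×6 / (5×24) = 1 − 36/120 ≈ 0.700

0.700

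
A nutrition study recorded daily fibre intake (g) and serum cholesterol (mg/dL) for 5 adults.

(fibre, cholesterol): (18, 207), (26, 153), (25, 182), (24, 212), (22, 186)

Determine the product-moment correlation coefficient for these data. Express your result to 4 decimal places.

n = 5, Σx = 115, Σy = 940, Σx² = 2685, Σy² = 178922, Σxy = 21434
nΣxy − ΣxΣy = 107170 − 108100 = -930
nΣx² − (Σx)² = 13425 − 13225 = 200; nΣy² − (Σy)² = 894610 − 883600 = 11010
r = -930 / √(200 × 11010) = -930 / 1483.9137 ≈ -0.6267

-0.6267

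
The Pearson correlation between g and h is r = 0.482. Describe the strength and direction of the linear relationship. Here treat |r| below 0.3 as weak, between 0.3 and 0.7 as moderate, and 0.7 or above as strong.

moderate positive

r = 0.482 > 0 so the relationship is positive.
|r| = 0.482, which falls in the moderate range.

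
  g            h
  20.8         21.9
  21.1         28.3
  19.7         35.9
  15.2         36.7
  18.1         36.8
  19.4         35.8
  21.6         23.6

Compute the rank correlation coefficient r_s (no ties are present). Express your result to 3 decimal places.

Rank g: 5, 6, 4, 1, 2, 3, 7
Rank h: 1, 3, 5, 6, 7, 4, 2
d = rank(g) − rank(h): 4, 3, -1, -5, -5, -1, 5; Σd² = 102
ρ = 1 − 6Σd² / [n(n²−1)] = 1 − 6×102 / (7×48) = 1 − 612/336 ≈ -0.821

-0.821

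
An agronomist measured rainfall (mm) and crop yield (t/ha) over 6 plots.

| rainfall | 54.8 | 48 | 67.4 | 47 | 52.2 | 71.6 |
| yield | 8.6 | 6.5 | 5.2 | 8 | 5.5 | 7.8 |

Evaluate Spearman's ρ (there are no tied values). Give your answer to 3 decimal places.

-0.200

Rank rainfall: 4, 2, 5, 1, 3, 6
Rank yield: 6, 3, 1, 5, 2, 4
d = rank(rainfall) − rank(yield): -2, -1, 4, -4, 1, 2; Σd² = 42
ρ = 1 − 6Σd² / [n(n²−1)] = 1 − 6×42 / (6×35) = 1 − 252/210 ≈ -0.200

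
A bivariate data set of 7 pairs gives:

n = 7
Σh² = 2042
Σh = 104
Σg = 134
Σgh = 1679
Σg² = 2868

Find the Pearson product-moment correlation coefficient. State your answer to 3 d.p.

r = (nΣgh − ΣgΣh) / √[(nΣg² − (Σg)²)(nΣh² − (Σh)²)]
Numerator: 7×1679 − 134×104 = -2183
Denominator: √[(20076 − 17956)(14294 − 10816)] = √[2120 × 3478] = 2715.3932
r = -2183 / 2715.3932 ≈ -0.804

-0.804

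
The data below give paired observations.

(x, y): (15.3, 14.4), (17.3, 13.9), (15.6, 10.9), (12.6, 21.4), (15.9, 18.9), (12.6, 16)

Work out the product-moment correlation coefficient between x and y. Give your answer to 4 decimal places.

n = 6, Σx = 89.3, Σy = 95.5, Σx² = 1347.07, Σy² = 1590.55, Σxy = 1402.58
nΣxy − ΣxΣy = 8415.48 − 8528.15 = -112.67
nΣx² − (Σx)² = 8082.42 − 7974.49 = 107.93; nΣy² − (Σy)² = 9543.3 − 9120.25 = 423.05
r = -112.67 / √(107.93 × 423.05) = -112.67 / 213.6815 ≈ -0.5273

-0.5273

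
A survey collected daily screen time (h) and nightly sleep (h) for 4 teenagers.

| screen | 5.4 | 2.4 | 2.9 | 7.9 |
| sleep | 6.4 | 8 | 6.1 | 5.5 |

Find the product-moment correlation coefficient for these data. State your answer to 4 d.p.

-0.7395

n = 4, Σx = 18.6, Σy = 26, Σx² = 105.74, Σy² = 172.42, Σxy = 114.9
nΣxy − ΣxΣy = 459.6 − 483.6 = -24
nΣx² − (Σx)² = 422.96 − 345.96 = 77; nΣy² − (Σy)² = 689.68 − 676 = 13.68
r = -24 / √(77 × 13.68) = -24 / 32.4555 ≈ -0.7395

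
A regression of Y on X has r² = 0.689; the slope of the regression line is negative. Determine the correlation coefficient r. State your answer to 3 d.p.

|r| = √0.689 = 0.830
The association is negative, so r = −0.830.

-0.830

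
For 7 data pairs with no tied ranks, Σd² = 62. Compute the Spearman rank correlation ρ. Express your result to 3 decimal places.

-0.107

ρ = 1 − 6Σd² / [n(n²−1)] = 1 − 6×62 / (7×48)
  = 1 − 372/336 = 1 − 1.1071 ≈ -0.107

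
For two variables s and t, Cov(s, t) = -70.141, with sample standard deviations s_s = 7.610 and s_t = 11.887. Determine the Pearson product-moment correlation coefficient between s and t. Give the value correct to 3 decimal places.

r = Cov(s,t) / (s_s · s_t) = -70.141 / (7.610 × 11.887)
  = -70.141 / 90.4601 ≈ -0.775

-0.775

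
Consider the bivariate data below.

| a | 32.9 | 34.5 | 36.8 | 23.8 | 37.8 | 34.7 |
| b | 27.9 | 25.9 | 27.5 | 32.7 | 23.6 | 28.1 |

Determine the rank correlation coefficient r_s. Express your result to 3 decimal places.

-0.714

Rank a: 2, 3, 5, 1, 6, 4
Rank b: 4, 2, 3, 6, 1, 5
d = rank(a) − rank(b): -2, 1, 2, -5, 5, -1; Σd² = 60
ρ = 1 − 6Σd² / [n(n²−1)] = 1 − 6×60 / (6×35) = 1 − 360/210 ≈ -0.714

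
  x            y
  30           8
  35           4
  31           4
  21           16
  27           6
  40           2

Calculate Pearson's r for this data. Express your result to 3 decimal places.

n = 6, Σx = 184, Σy = 40, Σx² = 5856, Σy² = 392, Σxy = 1082
nΣxy − ΣxΣy = 6492 − 7360 = -868
nΣx² − (Σx)² = 35136 − 33856 = 1280; nΣy² − (Σy)² = 2352 − 1600 = 752
r = -868 / √(1280 × 752) = -868 / 981.1014 ≈ -0.885

-0.885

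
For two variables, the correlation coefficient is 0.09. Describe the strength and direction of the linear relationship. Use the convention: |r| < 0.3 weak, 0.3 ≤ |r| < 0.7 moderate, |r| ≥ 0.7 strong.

weak positive

r = 0.09 > 0 so the relationship is positive.
|r| = 0.09, which falls in the weak range.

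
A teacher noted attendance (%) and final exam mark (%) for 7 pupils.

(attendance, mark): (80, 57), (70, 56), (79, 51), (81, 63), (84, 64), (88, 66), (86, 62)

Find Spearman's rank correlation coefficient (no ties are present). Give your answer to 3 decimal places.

0.857

Rank attendance: 3, 1, 2, 4, 5, 7, 6
Rank mark: 3, 2, 1, 5, 6, 7, 4
d = rank(attendance) − rank(mark): 0, -1, 1, -1, -1, 0, 2; Σd² = 8
ρ = 1 − 6Σd² / [n(n²−1)] = 1 − 6×8 / (7×48) = 1 − 48/336 ≈ 0.857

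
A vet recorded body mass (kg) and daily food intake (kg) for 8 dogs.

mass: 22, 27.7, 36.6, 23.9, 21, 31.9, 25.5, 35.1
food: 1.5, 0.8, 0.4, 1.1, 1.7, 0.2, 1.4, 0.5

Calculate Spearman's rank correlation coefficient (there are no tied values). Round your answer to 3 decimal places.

Rank mass: 2, 5, 8, 3, 1, 6, 4, 7
Rank food: 7, 4, 2, 5, 8, 1, 6, 3
d = rank(mass) − rank(food): -5, 1, 6, -2, -7, 5, -2, 4; Σd² = 160
ρ = 1 − 6Σd² / [n(n²−1)] = 1 − 6×160 / (8×63) = 1 − 960/504 ≈ -0.905

-0.905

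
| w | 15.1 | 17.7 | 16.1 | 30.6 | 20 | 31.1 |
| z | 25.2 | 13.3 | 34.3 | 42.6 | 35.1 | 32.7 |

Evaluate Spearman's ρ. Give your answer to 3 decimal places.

0.429

Rank w: 1, 3, 2, 5, 4, 6
Rank z: 2, 1, 4, 6, 5, 3
d = rank(w) − rank(z): -1, 2, -2, -1, -1, 3; Σd² = 20
ρ = 1 − 6Σd² / [n(n²−1)] = 1 − 6×20 / (6×35) = 1 − 120/210 ≈ 0.429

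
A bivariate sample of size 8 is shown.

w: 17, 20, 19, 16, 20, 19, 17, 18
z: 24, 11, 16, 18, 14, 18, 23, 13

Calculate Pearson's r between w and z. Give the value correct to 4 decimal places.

-0.6922

n = 8, Σw = 146, Σz = 137, Σw² = 2680, Σz² = 2495, Σwz = 2467
nΣwz − ΣwΣz = 19736 − 20002 = -266
nΣw² − (Σw)² = 21440 − 21316 = 124; nΣz² − (Σz)² = 19960 − 18769 = 1191
r = -266 / √(124 × 1191) = -266 / 384.2968 ≈ -0.6922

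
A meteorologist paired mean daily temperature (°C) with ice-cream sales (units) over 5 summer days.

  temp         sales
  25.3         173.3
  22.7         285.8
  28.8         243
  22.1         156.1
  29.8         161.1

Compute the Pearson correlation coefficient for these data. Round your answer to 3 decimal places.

n = 5, Σx = 128.7, Σy = 1019.3, Σx² = 3361.27, Σy² = 221083.95, Σxy = 26121.14
nΣxy − ΣxΣy = 130605.7 − 131183.91 = -578.21
nΣx² − (Σx)² = 16806.35 − 16563.69 = 242.66; nΣy² − (Σy)² = 1105419.75 − 1038972.49 = 66447.26
r = -578.21 / √(242.66 × 66447.26) = -578.21 / 4015.4816 ≈ -0.144

-0.144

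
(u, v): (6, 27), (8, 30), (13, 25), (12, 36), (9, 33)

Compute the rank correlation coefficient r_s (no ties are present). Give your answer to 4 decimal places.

Rank u: 1, 2, 5, 4, 3
Rank v: 2, 3, 1, 5, 4
d = rank(u) − rank(v): -1, -1, 4, -1, -1; Σd² = 20
ρ = 1 − 6Σd² / [n(n²−1)] = 1 − 6×20 / (5×24) = 1 − 120/120 ≈ 0.0000

0.0000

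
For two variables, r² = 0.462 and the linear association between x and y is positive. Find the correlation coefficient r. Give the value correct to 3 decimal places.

|r| = √0.462 = 0.680
The association is positive, so r = 0.680.

0.680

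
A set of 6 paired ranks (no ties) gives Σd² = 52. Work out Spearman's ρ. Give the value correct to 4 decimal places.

ρ = 1 − 6Σd² / [n(n²−1)] = 1 − 6×52 / (6×35)
  = 1 − 312/210 = 1 − 1.48571 ≈ -0.4857

-0.4857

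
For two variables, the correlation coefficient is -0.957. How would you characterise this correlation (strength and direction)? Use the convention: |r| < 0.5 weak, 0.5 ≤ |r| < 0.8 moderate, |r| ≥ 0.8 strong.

strong negative

r = -0.957 < 0 so the relationship is negative.
|r| = 0.957, which falls in the strong range.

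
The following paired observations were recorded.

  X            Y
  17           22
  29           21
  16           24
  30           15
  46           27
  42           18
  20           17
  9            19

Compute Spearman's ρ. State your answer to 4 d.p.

-0.0476

Rank X: 3, 5, 2, 6, 8, 7, 4, 1
Rank Y: 6, 5, 7, 1, 8, 3, 2, 4
d = rank(X) − rank(Y): -3, 0, -5, 5, 0, 4, 2, -3; Σd² = 88
ρ = 1 − 6Σd² / [n(n²−1)] = 1 − 6×88 / (8×63) = 1 − 528/504 ≈ -0.0476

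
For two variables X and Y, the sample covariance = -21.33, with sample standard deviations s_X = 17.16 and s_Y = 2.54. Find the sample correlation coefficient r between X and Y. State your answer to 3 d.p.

-0.489

r = Cov(X,Y) / (s_X · s_Y) = -21.33 / (17.16 × 2.54)
  = -21.33 / 43.5864 ≈ -0.489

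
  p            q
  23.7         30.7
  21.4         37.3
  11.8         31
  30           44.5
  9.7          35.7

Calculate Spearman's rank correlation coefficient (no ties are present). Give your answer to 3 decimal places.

Rank p: 4, 3, 2, 5, 1
Rank q: 1, 4, 2, 5, 3
d = rank(p) − rank(q): 3, -1, 0, 0, -2; Σd² = 14
ρ = 1 − 6Σd² / [n(n²−1)] = 1 − 6×14 / (5×24) = 1 − 84/120 ≈ 0.300

0.300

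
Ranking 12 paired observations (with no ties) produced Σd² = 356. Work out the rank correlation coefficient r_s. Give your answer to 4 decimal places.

ρ = 1 − 6Σd² / [n(n²−1)] = 1 − 6×356 / (12×143)
  = 1 − 2136/1716 = 1 − 1.24476 ≈ -0.2448

-0.2448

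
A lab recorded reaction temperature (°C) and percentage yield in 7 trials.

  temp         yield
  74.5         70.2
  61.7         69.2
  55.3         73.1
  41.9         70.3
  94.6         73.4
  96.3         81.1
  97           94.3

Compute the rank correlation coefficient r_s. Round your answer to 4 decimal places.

0.7143

Rank temp: 4, 3, 2, 1, 5, 6, 7
Rank yield: 2, 1, 4, 3, 5, 6, 7
d = rank(temp) − rank(yield): 2, 2, -2, -2, 0, 0, 0; Σd² = 16
ρ = 1 − 6Σd² / [n(n²−1)] = 1 − 6×16 / (7×48) = 1 − 96/336 ≈ 0.7143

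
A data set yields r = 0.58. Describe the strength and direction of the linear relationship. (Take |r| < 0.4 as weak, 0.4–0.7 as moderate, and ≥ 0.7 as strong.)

r = 0.58 > 0 so the relationship is positive.
|r| = 0.58, which falls in the moderate range.

moderate positive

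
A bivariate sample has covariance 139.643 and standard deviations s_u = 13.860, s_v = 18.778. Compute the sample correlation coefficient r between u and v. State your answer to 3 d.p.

0.537

r = Cov(u,v) / (s_u · s_v) = 139.643 / (13.860 × 18.778)
  = 139.643 / 260.2631 ≈ 0.537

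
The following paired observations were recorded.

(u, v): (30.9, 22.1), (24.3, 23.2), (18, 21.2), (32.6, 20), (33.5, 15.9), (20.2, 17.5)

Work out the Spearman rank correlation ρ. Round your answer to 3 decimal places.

Rank u: 4, 3, 1, 5, 6, 2
Rank v: 5, 6, 4, 3, 1, 2
d = rank(u) − rank(v): -1, -3, -3, 2, 5, 0; Σd² = 48
ρ = 1 − 6Σd² / [n(n²−1)] = 1 − 6×48 / (6×35) = 1 − 288/210 ≈ -0.371

-0.371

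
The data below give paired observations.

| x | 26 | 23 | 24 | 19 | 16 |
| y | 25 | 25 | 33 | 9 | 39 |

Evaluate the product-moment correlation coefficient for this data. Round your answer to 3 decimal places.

n = 5, Σx = 108, Σy = 131, Σx² = 2398, Σy² = 3941, Σxy = 2812
nΣxy − ΣxΣy = 14060 − 14148 = -88
nΣx² − (Σx)² = 11990 − 11664 = 326; nΣy² − (Σy)² = 19705 − 17161 = 2544
r = -88 / √(326 × 2544) = -88 / 910.6833 ≈ -0.097

-0.097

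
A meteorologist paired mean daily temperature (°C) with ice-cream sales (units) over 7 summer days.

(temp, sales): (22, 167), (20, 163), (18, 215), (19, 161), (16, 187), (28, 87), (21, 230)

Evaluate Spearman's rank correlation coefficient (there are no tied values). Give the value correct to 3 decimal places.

Rank temp: 6, 4, 2, 3, 1, 7, 5
Rank sales: 4, 3, 6, 2, 5, 1, 7
d = rank(temp) − rank(sales): 2, 1, -4, 1, -4, 6, -2; Σd² = 78
ρ = 1 − 6Σd² / [n(n²−1)] = 1 − 6×78 / (7×48) = 1 − 468/336 ≈ -0.393

-0.393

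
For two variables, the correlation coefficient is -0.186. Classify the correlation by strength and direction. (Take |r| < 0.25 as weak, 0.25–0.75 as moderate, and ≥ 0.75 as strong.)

weak negative

r = -0.186 < 0 so the relationship is negative.
|r| = 0.186, which falls in the weak range.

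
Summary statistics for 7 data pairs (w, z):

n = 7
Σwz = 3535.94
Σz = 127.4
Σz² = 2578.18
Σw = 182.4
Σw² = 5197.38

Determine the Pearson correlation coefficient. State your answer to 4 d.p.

0.6367

r = (nΣwz − ΣwΣz) / √[(nΣw² − (Σw)²)(nΣz² − (Σz)²)]
Numerator: 7×3535.94 − 182.4×127.4 = 1513.82
Denominator: √[(36381.66 − 33269.76)(18047.26 − 16230.76)] = √[3111.9 × 1816.5] = 2377.5547
r = 1513.82 / 2377.5547 ≈ 0.6367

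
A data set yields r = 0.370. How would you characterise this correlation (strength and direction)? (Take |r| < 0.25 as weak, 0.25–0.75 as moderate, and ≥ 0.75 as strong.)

moderate positive

r = 0.370 > 0 so the relationship is positive.
|r| = 0.370, which falls in the moderate range.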